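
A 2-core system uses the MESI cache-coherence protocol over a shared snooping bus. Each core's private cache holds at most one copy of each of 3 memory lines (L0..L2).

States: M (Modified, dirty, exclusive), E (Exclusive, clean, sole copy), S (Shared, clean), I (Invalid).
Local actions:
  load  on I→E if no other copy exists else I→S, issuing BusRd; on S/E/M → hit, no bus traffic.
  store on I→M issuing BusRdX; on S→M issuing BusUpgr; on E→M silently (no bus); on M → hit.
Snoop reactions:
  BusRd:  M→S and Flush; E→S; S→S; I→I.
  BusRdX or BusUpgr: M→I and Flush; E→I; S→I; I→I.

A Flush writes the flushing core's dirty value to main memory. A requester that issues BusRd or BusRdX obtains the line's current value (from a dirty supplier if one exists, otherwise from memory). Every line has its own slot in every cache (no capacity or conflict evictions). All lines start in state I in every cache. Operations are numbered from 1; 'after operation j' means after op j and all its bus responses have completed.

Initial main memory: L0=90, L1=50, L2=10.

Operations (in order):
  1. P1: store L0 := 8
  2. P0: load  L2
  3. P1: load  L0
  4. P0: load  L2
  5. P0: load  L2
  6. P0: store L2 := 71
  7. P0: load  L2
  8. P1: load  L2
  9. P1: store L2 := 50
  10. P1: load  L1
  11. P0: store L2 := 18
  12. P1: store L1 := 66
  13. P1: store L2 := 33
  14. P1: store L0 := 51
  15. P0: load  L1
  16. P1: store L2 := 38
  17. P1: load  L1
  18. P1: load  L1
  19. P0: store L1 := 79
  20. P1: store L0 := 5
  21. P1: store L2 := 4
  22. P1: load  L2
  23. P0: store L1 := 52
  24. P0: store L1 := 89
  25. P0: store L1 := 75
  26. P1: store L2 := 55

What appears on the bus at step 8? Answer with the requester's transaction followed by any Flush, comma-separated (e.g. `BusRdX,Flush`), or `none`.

  op1 P1: store L0 := 8 → I/M on L0; bus BusRdX; mem=90
  op2 P0: load  L2 → E/I on L2; bus BusRd; mem=10
  op3 P1: load  L0 → I/M on L0; bus (none); mem=90
  op4 P0: load  L2 → E/I on L2; bus (none); mem=10
  op5 P0: load  L2 → E/I on L2; bus (none); mem=10
  op6 P0: store L2 := 71 → M/I on L2; bus (none); mem=10
  op7 P0: load  L2 → M/I on L2; bus (none); mem=10
  op8 P1: load  L2 → S/S on L2; bus BusRd Flush; mem=71
  op9 P1: store L2 := 50 → I/M on L2; bus BusUpgr; mem=71
  op10 P1: load  L1 → I/E on L1; bus BusRd; mem=50
  op11 P0: store L2 := 18 → M/I on L2; bus BusRdX Flush; mem=50
  op12 P1: store L1 := 66 → I/M on L1; bus (none); mem=50
  op13 P1: store L2 := 33 → I/M on L2; bus BusRdX Flush; mem=18
  op14 P1: store L0 := 51 → I/M on L0; bus (none); mem=90
  op15 P0: load  L1 → S/S on L1; bus BusRd Flush; mem=66
  op16 P1: store L2 := 38 → I/M on L2; bus (none); mem=18
  op17 P1: load  L1 → S/S on L1; bus (none); mem=66
  op18 P1: load  L1 → S/S on L1; bus (none); mem=66
  op19 P0: store L1 := 79 → M/I on L1; bus BusUpgr; mem=66
  op20 P1: store L0 := 5 → I/M on L0; bus (none); mem=90
  op21 P1: store L2 := 4 → I/M on L2; bus (none); mem=18
  op22 P1: load  L2 → I/M on L2; bus (none); mem=18
  op23 P0: store L1 := 52 → M/I on L1; bus (none); mem=66
  op24 P0: store L1 := 89 → M/I on L1; bus (none); mem=66
  op25 P0: store L1 := 75 → M/I on L1; bus (none); mem=66
  op26 P1: store L2 := 55 → I/M on L2; bus (none); mem=18

bus = BusRd,Flush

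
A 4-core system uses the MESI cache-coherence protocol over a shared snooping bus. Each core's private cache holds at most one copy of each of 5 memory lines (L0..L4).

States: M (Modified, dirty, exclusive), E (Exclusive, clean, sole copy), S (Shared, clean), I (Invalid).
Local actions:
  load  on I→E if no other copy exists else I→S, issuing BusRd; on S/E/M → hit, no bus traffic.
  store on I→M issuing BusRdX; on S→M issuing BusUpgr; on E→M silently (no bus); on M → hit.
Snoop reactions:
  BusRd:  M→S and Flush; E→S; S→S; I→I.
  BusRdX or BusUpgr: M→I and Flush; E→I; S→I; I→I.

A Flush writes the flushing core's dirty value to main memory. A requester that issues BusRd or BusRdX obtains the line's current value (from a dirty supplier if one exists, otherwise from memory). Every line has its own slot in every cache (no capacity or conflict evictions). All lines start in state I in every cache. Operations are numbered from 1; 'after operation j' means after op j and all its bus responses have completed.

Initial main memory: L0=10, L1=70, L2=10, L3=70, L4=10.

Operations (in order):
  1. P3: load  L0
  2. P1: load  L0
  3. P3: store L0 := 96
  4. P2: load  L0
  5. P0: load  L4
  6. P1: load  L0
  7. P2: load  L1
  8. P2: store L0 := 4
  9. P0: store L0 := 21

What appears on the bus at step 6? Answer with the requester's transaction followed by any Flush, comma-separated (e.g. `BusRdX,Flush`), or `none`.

  op1 P3: load  L0 → I/I/I/E on L0; bus BusRd; mem=10
  op2 P1: load  L0 → I/S/I/S on L0; bus BusRd; mem=10
  op3 P3: store L0 := 96 → I/I/I/M on L0; bus BusUpgr; mem=10
  op4 P2: load  L0 → I/I/S/S on L0; bus BusRd Flush; mem=96
  op5 P0: load  L4 → E/I/I/I on L4; bus BusRd; mem=10
  op6 P1: load  L0 → I/S/S/S on L0; bus BusRd; mem=96
  op7 P2: load  L1 → I/I/E/I on L1; bus BusRd; mem=70
  op8 P2: store L0 := 4 → I/I/M/I on L0; bus BusUpgr; mem=96
  op9 P0: store L0 := 21 → M/I/I/I on L0; bus BusRdX Flush; mem=4

bus = BusRd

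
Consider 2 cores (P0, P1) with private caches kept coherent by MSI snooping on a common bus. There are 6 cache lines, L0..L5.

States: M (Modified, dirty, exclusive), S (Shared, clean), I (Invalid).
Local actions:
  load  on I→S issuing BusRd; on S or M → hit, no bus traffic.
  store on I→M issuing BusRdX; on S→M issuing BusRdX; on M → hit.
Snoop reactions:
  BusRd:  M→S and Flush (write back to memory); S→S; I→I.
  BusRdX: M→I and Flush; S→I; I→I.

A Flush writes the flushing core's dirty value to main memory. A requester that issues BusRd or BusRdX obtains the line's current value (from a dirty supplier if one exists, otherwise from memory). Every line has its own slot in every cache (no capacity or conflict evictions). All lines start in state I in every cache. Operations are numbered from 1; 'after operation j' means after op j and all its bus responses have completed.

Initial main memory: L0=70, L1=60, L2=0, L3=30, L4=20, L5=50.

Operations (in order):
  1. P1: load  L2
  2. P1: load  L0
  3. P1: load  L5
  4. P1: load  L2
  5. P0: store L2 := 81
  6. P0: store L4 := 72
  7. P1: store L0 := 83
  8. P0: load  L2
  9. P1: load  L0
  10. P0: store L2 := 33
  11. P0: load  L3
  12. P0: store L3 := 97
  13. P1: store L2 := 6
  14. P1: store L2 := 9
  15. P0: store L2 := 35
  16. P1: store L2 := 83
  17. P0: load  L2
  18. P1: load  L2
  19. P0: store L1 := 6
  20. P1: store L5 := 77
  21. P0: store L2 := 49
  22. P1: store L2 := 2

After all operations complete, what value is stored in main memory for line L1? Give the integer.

  op1 P1: load  L2 → I/S on L2; bus BusRd; mem=0
  op2 P1: load  L0 → I/S on L0; bus BusRd; mem=70
  op3 P1: load  L5 → I/S on L5; bus BusRd; mem=50
  op4 P1: load  L2 → I/S on L2; bus (none); mem=0
  op5 P0: store L2 := 81 → M/I on L2; bus BusRdX; mem=0
  op6 P0: store L4 := 72 → M/I on L4; bus BusRdX; mem=20
  op7 P1: store L0 := 83 → I/M on L0; bus BusRdX; mem=70
  op8 P0: load  L2 → M/I on L2; bus (none); mem=0
  op9 P1: load  L0 → I/M on L0; bus (none); mem=70
  op10 P0: store L2 := 33 → M/I on L2; bus (none); mem=0
  op11 P0: load  L3 → S/I on L3; bus BusRd; mem=30
  op12 P0: store L3 := 97 → M/I on L3; bus BusRdX; mem=30
  op13 P1: store L2 := 6 → I/M on L2; bus BusRdX Flush; mem=33
  op14 P1: store L2 := 9 → I/M on L2; bus (none); mem=33
  op15 P0: store L2 := 35 → M/I on L2; bus BusRdX Flush; mem=9
  op16 P1: store L2 := 83 → I/M on L2; bus BusRdX Flush; mem=35
  op17 P0: load  L2 → S/S on L2; bus BusRd Flush; mem=83
  op18 P1: load  L2 → S/S on L2; bus (none); mem=83
  op19 P0: store L1 := 6 → M/I on L1; bus BusRdX; mem=60
  op20 P1: store L5 := 77 → I/M on L5; bus BusRdX; mem=50
  op21 P0: store L2 := 49 → M/I on L2; bus BusRdX; mem=83
  op22 P1: store L2 := 2 → I/M on L2; bus BusRdX Flush; mem=49

memory[L1] = 60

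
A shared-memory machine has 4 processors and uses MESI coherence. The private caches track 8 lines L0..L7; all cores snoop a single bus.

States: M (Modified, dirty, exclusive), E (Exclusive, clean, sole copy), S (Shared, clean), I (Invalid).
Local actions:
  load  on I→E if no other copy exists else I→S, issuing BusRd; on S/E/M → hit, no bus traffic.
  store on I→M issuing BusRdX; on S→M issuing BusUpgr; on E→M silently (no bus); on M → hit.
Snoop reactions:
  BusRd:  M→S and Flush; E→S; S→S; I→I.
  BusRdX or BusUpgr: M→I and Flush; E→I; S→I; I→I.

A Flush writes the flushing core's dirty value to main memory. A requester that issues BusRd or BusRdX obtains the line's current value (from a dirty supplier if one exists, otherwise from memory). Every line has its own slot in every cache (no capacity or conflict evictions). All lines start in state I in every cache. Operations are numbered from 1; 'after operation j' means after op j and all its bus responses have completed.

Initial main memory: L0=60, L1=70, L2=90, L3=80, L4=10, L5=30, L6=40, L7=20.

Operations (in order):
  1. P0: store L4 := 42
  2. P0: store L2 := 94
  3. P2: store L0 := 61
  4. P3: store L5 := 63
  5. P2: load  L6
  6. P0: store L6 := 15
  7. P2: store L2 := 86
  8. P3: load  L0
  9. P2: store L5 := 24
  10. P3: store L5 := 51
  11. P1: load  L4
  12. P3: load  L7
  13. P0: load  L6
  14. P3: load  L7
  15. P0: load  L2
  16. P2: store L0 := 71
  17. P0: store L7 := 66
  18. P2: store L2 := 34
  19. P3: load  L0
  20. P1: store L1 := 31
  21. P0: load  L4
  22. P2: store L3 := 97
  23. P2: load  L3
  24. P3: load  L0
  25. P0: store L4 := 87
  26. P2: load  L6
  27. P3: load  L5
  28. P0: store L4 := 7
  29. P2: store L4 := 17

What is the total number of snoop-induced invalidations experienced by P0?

invalidations = 3

  op1 P0: store L4 := 42 → M/I/I/I on L4; bus BusRdX; mem=10
  op2 P0: store L2 := 94 → M/I/I/I on L2; bus BusRdX; mem=90
  op3 P2: store L0 := 61 → I/I/M/I on L0; bus BusRdX; mem=60
  op4 P3: store L5 := 63 → I/I/I/M on L5; bus BusRdX; mem=30
  op5 P2: load  L6 → I/I/E/I on L6; bus BusRd; mem=40
  op6 P0: store L6 := 15 → M/I/I/I on L6; bus BusRdX; mem=40
  op7 P2: store L2 := 86 → I/I/M/I on L2; bus BusRdX Flush; mem=94
  op8 P3: load  L0 → I/I/S/S on L0; bus BusRd Flush; mem=61
  op9 P2: store L5 := 24 → I/I/M/I on L5; bus BusRdX Flush; mem=63
  op10 P3: store L5 := 51 → I/I/I/M on L5; bus BusRdX Flush; mem=24
  op11 P1: load  L4 → S/S/I/I on L4; bus BusRd Flush; mem=42
  op12 P3: load  L7 → I/I/I/E on L7; bus BusRd; mem=20
  op13 P0: load  L6 → M/I/I/I on L6; bus (none); mem=40
  op14 P3: load  L7 → I/I/I/E on L7; bus (none); mem=20
  op15 P0: load  L2 → S/I/S/I on L2; bus BusRd Flush; mem=86
  op16 P2: store L0 := 71 → I/I/M/I on L0; bus BusUpgr; mem=61
  op17 P0: store L7 := 66 → M/I/I/I on L7; bus BusRdX; mem=20
  op18 P2: store L2 := 34 → I/I/M/I on L2; bus BusUpgr; mem=86
  op19 P3: load  L0 → I/I/S/S on L0; bus BusRd Flush; mem=71
  op20 P1: store L1 := 31 → I/M/I/I on L1; bus BusRdX; mem=70
  op21 P0: load  L4 → S/S/I/I on L4; bus (none); mem=42
  op22 P2: store L3 := 97 → I/I/M/I on L3; bus BusRdX; mem=80
  op23 P2: load  L3 → I/I/M/I on L3; bus (none); mem=80
  op24 P3: load  L0 → I/I/S/S on L0; bus (none); mem=71
  op25 P0: store L4 := 87 → M/I/I/I on L4; bus BusUpgr; mem=42
  op26 P2: load  L6 → S/I/S/I on L6; bus BusRd Flush; mem=15
  op27 P3: load  L5 → I/I/I/M on L5; bus (none); mem=24
  op28 P0: store L4 := 7 → M/I/I/I on L4; bus (none); mem=42
  op29 P2: store L4 := 17 → I/I/M/I on L4; bus BusRdX Flush; mem=7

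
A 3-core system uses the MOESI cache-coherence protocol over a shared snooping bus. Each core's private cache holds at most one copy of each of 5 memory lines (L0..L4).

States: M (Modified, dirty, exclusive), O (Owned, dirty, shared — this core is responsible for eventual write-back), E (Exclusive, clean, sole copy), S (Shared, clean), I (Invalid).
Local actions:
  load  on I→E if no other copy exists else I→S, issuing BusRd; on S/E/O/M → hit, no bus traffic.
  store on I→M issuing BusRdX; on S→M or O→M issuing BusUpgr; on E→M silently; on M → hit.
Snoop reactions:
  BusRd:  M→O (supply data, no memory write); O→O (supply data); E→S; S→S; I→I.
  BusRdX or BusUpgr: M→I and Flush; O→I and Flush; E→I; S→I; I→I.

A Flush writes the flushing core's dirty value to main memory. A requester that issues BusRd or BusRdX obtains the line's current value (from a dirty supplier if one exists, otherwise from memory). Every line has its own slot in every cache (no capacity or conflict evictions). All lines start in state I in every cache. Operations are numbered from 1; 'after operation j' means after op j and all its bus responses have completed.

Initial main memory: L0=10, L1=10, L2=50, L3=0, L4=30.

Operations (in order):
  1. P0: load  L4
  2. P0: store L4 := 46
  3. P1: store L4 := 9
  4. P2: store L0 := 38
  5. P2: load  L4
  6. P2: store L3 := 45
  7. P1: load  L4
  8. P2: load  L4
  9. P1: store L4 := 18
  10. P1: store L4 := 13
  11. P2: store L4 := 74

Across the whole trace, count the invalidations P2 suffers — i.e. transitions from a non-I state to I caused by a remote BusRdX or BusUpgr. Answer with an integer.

invalidations = 1

step 1: P0: load  L4  ⟶  EII  (L4)  txn=BusRd  M[L4]=30
step 2: P0: store L4 := 46  ⟶  MII  (L4)  txn=∅  M[L4]=30
step 3: P1: store L4 := 9  ⟶  IMI  (L4)  txn=BusRdX+Flush  M[L4]=46
step 4: P2: store L0 := 38  ⟶  IIM  (L0)  txn=BusRdX  M[L0]=10
step 5: P2: load  L4  ⟶  IOS  (L4)  txn=BusRd  M[L4]=46
step 6: P2: store L3 := 45  ⟶  IIM  (L3)  txn=BusRdX  M[L3]=0
step 7: P1: load  L4  ⟶  IOS  (L4)  txn=∅  M[L4]=46
step 8: P2: load  L4  ⟶  IOS  (L4)  txn=∅  M[L4]=46
step 9: P1: store L4 := 18  ⟶  IMI  (L4)  txn=BusUpgr  M[L4]=46
step 10: P1: store L4 := 13  ⟶  IMI  (L4)  txn=∅  M[L4]=46
step 11: P2: store L4 := 74  ⟶  IIM  (L4)  txn=BusRdX+Flush  M[L4]=13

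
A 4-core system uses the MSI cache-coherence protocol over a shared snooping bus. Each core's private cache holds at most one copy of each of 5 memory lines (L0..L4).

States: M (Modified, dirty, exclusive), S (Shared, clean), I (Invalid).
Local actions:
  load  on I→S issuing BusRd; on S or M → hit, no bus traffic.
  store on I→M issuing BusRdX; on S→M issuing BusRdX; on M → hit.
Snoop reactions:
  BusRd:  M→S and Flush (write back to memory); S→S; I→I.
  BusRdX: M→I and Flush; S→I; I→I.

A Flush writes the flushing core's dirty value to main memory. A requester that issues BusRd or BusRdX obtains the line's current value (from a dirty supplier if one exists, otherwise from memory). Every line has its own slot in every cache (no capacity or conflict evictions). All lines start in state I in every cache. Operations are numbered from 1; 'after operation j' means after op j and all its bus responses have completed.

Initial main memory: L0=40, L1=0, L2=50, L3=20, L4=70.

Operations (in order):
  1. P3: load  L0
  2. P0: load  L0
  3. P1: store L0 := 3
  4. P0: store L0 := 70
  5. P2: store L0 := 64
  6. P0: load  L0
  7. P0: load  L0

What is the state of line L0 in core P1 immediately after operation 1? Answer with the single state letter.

state = I

1. P3: load  L0  bus=[BusRd]  L0: P0=I P1=I P2=I P3=S  mem[L0]=40
2. P0: load  L0  bus=[BusRd]  L0: P0=S P1=I P2=I P3=S  mem[L0]=40
3. P1: store L0 := 3  bus=[BusRdX]  L0: P0=I P1=M P2=I P3=I  mem[L0]=40
4. P0: store L0 := 70  bus=[BusRdX,Flush]  L0: P0=M P1=I P2=I P3=I  mem[L0]=3
5. P2: store L0 := 64  bus=[BusRdX,Flush]  L0: P0=I P1=I P2=M P3=I  mem[L0]=70
6. P0: load  L0  bus=[BusRd,Flush]  L0: P0=S P1=I P2=S P3=I  mem[L0]=64
7. P0: load  L0  bus=[-]  L0: P0=S P1=I P2=S P3=I  mem[L0]=64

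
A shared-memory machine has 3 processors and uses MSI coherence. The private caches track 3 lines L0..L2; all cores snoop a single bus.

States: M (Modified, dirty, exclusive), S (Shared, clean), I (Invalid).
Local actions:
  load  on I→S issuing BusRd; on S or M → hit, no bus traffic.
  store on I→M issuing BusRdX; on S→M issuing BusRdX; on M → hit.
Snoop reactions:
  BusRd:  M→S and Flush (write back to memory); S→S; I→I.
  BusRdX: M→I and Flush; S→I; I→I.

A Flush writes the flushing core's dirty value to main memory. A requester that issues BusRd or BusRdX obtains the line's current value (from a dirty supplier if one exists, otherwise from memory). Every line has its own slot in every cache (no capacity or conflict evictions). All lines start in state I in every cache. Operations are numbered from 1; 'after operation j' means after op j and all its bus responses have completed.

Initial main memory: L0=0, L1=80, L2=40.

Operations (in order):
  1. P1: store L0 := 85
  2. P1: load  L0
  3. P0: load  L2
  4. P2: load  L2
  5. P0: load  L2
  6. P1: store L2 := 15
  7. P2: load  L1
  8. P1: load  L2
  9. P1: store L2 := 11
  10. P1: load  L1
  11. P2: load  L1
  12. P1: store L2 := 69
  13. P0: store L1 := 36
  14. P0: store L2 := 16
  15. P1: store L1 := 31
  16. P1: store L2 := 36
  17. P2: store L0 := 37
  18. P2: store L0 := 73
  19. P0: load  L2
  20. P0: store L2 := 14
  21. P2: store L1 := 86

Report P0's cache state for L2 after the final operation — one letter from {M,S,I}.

state = M

[1] P1: store L0 := 85 | P0:I, P1:M(85), P2:I | bus: BusRdX
[2] P1: load  L0 | P0:I, P1:M(85), P2:I | bus: none
[3] P0: load  L2 | P0:S(40), P1:I, P2:I | bus: BusRd
[4] P2: load  L2 | P0:S(40), P1:I, P2:S(40) | bus: BusRd
[5] P0: load  L2 | P0:S(40), P1:I, P2:S(40) | bus: none
[6] P1: store L2 := 15 | P0:I, P1:M(15), P2:I | bus: BusRdX
[7] P2: load  L1 | P0:I, P1:I, P2:S(80) | bus: BusRd
[8] P1: load  L2 | P0:I, P1:M(15), P2:I | bus: none
[9] P1: store L2 := 11 | P0:I, P1:M(11), P2:I | bus: none
[10] P1: load  L1 | P0:I, P1:S(80), P2:S(80) | bus: BusRd
[11] P2: load  L1 | P0:I, P1:S(80), P2:S(80) | bus: none
[12] P1: store L2 := 69 | P0:I, P1:M(69), P2:I | bus: none
[13] P0: store L1 := 36 | P0:M(36), P1:I, P2:I | bus: BusRdX
[14] P0: store L2 := 16 | P0:M(16), P1:I, P2:I | bus: BusRdX,Flush
[15] P1: store L1 := 31 | P0:I, P1:M(31), P2:I | bus: BusRdX,Flush
[16] P1: store L2 := 36 | P0:I, P1:M(36), P2:I | bus: BusRdX,Flush
[17] P2: store L0 := 37 | P0:I, P1:I, P2:M(37) | bus: BusRdX,Flush
[18] P2: store L0 := 73 | P0:I, P1:I, P2:M(73) | bus: none
[19] P0: load  L2 | P0:S(36), P1:S(36), P2:I | bus: BusRd,Flush
[20] P0: store L2 := 14 | P0:M(14), P1:I, P2:I | bus: BusRdX
[21] P2: store L1 := 86 | P0:I, P1:I, P2:M(86) | bus: BusRdX,Flush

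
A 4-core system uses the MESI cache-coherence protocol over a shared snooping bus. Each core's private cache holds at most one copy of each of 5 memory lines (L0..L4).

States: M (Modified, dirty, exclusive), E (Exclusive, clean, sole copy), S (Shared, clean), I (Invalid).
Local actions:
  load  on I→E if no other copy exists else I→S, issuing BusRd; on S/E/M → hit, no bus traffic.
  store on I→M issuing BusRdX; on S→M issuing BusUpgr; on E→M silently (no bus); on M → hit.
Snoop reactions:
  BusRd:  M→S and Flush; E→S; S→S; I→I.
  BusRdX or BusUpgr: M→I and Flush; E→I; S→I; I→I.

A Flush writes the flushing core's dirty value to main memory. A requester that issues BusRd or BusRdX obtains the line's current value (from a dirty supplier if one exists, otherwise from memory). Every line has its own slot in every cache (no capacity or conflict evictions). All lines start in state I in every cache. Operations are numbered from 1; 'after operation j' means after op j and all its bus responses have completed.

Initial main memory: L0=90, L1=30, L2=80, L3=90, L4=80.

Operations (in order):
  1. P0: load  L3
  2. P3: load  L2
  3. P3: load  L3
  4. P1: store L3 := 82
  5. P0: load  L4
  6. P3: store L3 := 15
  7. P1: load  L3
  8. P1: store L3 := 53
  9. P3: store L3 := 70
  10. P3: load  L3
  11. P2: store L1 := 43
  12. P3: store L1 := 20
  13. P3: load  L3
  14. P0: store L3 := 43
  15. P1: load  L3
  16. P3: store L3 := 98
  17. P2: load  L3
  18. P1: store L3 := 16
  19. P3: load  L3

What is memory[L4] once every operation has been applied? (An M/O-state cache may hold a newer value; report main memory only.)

memory[L4] = 80

step 1: P0: load  L3  ⟶  EIII  (L3)  txn=BusRd  M[L3]=90
step 2: P3: load  L2  ⟶  IIIE  (L2)  txn=BusRd  M[L2]=80
step 3: P3: load  L3  ⟶  SIIS  (L3)  txn=BusRd  M[L3]=90
step 4: P1: store L3 := 82  ⟶  IMII  (L3)  txn=BusRdX  M[L3]=90
step 5: P0: load  L4  ⟶  EIII  (L4)  txn=BusRd  M[L4]=80
step 6: P3: store L3 := 15  ⟶  IIIM  (L3)  txn=BusRdX+Flush  M[L3]=82
step 7: P1: load  L3  ⟶  ISIS  (L3)  txn=BusRd+Flush  M[L3]=15
step 8: P1: store L3 := 53  ⟶  IMII  (L3)  txn=BusUpgr  M[L3]=15
step 9: P3: store L3 := 70  ⟶  IIIM  (L3)  txn=BusRdX+Flush  M[L3]=53
step 10: P3: load  L3  ⟶  IIIM  (L3)  txn=∅  M[L3]=53
step 11: P2: store L1 := 43  ⟶  IIMI  (L1)  txn=BusRdX  M[L1]=30
step 12: P3: store L1 := 20  ⟶  IIIM  (L1)  txn=BusRdX+Flush  M[L1]=43
step 13: P3: load  L3  ⟶  IIIM  (L3)  txn=∅  M[L3]=53
step 14: P0: store L3 := 43  ⟶  MIII  (L3)  txn=BusRdX+Flush  M[L3]=70
step 15: P1: load  L3  ⟶  SSII  (L3)  txn=BusRd+Flush  M[L3]=43
step 16: P3: store L3 := 98  ⟶  IIIM  (L3)  txn=BusRdX  M[L3]=43
step 17: P2: load  L3  ⟶  IISS  (L3)  txn=BusRd+Flush  M[L3]=98
step 18: P1: store L3 := 16  ⟶  IMII  (L3)  txn=BusRdX  M[L3]=98
step 19: P3: load  L3  ⟶  ISIS  (L3)  txn=BusRd+Flush  M[L3]=16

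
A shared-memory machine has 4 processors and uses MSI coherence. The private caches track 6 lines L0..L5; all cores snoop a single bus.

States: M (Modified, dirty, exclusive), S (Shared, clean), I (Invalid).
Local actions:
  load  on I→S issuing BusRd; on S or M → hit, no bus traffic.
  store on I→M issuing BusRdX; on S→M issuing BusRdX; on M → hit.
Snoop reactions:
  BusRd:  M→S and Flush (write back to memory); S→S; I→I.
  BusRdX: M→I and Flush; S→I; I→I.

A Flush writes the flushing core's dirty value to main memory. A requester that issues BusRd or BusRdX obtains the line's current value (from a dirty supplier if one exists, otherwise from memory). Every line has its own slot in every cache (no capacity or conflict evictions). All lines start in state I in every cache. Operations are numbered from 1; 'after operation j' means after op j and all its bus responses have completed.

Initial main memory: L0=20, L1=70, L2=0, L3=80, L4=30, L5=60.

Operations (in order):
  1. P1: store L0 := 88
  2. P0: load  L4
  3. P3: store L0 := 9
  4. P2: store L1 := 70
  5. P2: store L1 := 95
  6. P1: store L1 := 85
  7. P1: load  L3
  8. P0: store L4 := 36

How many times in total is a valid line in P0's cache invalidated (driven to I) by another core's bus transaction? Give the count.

step 1: P1: store L0 := 88  ⟶  IMII  (L0)  txn=BusRdX  M[L0]=20
step 2: P0: load  L4  ⟶  SIII  (L4)  txn=BusRd  M[L4]=30
step 3: P3: store L0 := 9  ⟶  IIIM  (L0)  txn=BusRdX+Flush  M[L0]=88
step 4: P2: store L1 := 70  ⟶  IIMI  (L1)  txn=BusRdX  M[L1]=70
step 5: P2: store L1 := 95  ⟶  IIMI  (L1)  txn=∅  M[L1]=70
step 6: P1: store L1 := 85  ⟶  IMII  (L1)  txn=BusRdX+Flush  M[L1]=95
step 7: P1: load  L3  ⟶  ISII  (L3)  txn=BusRd  M[L3]=80
step 8: P0: store L4 := 36  ⟶  MIII  (L4)  txn=BusRdX  M[L4]=30

invalidations = 0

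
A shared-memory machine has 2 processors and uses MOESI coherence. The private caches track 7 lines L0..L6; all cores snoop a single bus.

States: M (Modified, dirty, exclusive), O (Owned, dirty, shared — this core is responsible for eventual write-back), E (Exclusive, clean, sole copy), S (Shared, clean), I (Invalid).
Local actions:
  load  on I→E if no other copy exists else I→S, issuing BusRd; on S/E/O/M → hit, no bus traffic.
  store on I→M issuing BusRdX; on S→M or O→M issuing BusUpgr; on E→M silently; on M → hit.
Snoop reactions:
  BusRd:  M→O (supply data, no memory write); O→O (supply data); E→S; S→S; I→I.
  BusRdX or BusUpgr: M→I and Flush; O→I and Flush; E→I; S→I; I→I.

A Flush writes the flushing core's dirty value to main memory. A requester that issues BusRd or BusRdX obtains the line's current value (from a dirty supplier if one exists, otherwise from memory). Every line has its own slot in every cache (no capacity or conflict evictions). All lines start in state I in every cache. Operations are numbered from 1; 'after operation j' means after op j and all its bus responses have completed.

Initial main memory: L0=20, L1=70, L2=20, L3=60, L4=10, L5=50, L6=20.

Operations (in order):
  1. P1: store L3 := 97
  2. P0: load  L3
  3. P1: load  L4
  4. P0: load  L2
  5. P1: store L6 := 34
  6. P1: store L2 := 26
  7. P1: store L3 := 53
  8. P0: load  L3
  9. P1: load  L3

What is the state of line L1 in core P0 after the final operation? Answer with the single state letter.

[1] P1: store L3 := 97 | P0:I, P1:M(97) | bus: BusRdX
[2] P0: load  L3 | P0:S(97), P1:O(97) | bus: BusRd
[3] P1: load  L4 | P0:I, P1:E(10) | bus: BusRd
[4] P0: load  L2 | P0:E(20), P1:I | bus: BusRd
[5] P1: store L6 := 34 | P0:I, P1:M(34) | bus: BusRdX
[6] P1: store L2 := 26 | P0:I, P1:M(26) | bus: BusRdX
[7] P1: store L3 := 53 | P0:I, P1:M(53) | bus: BusUpgr
[8] P0: load  L3 | P0:S(53), P1:O(53) | bus: BusRd
[9] P1: load  L3 | P0:S(53), P1:O(53) | bus: none

state = I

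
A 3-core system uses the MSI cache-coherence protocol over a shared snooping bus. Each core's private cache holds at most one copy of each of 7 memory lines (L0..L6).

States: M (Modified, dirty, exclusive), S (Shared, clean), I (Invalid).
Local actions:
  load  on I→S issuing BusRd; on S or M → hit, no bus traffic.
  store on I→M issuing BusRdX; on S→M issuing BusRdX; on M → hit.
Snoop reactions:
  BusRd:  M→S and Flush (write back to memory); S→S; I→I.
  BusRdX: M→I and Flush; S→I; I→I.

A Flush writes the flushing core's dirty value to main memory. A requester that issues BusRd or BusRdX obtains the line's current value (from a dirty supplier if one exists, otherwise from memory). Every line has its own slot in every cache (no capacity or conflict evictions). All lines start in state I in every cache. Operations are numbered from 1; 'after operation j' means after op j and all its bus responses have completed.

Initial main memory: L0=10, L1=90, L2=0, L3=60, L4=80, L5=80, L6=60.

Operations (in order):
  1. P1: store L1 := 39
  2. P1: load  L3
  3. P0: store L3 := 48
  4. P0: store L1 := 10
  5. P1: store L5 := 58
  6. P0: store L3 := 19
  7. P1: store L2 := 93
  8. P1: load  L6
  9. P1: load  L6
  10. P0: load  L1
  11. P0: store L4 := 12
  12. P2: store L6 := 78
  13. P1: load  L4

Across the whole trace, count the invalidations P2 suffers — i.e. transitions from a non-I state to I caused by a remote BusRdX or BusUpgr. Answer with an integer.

invalidations = 0

step 1: P1: store L1 := 39  ⟶  IMI  (L1)  txn=BusRdX  M[L1]=90
step 2: P1: load  L3  ⟶  ISI  (L3)  txn=BusRd  M[L3]=60
step 3: P0: store L3 := 48  ⟶  MII  (L3)  txn=BusRdX  M[L3]=60
step 4: P0: store L1 := 10  ⟶  MII  (L1)  txn=BusRdX+Flush  M[L1]=39
step 5: P1: store L5 := 58  ⟶  IMI  (L5)  txn=BusRdX  M[L5]=80
step 6: P0: store L3 := 19  ⟶  MII  (L3)  txn=∅  M[L3]=60
step 7: P1: store L2 := 93  ⟶  IMI  (L2)  txn=BusRdX  M[L2]=0
step 8: P1: load  L6  ⟶  ISI  (L6)  txn=BusRd  M[L6]=60
step 9: P1: load  L6  ⟶  ISI  (L6)  txn=∅  M[L6]=60
step 10: P0: load  L1  ⟶  MII  (L1)  txn=∅  M[L1]=39
step 11: P0: store L4 := 12  ⟶  MII  (L4)  txn=BusRdX  M[L4]=80
step 12: P2: store L6 := 78  ⟶  IIM  (L6)  txn=BusRdX  M[L6]=60
step 13: P1: load  L4  ⟶  SSI  (L4)  txn=BusRd+Flush  M[L4]=12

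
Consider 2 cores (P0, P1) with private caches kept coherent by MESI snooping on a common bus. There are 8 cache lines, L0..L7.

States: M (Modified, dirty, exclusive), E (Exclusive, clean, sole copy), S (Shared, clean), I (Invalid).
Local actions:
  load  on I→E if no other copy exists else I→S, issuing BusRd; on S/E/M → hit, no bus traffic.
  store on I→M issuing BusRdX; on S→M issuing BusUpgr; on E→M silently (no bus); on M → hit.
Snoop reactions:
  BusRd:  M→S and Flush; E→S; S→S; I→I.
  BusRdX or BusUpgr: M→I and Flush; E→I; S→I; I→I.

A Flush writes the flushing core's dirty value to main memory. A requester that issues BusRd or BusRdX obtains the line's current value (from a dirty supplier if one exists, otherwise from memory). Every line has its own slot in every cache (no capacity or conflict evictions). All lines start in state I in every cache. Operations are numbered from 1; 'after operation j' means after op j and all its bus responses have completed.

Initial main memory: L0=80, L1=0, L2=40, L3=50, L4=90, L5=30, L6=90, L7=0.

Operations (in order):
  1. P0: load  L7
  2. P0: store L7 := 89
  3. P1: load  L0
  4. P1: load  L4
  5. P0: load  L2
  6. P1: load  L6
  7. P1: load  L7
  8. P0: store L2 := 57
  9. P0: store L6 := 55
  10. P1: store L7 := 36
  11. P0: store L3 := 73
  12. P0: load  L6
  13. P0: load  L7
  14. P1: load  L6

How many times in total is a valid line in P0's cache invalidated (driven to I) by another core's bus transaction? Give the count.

invalidations = 1

1. P0: load  L7  bus=[BusRd]  L7: P0=E P1=I  mem[L7]=0
2. P0: store L7 := 89  bus=[-]  L7: P0=M P1=I  mem[L7]=0
3. P1: load  L0  bus=[BusRd]  L0: P0=I P1=E  mem[L0]=80
4. P1: load  L4  bus=[BusRd]  L4: P0=I P1=E  mem[L4]=90
5. P0: load  L2  bus=[BusRd]  L2: P0=E P1=I  mem[L2]=40
6. P1: load  L6  bus=[BusRd]  L6: P0=I P1=E  mem[L6]=90
7. P1: load  L7  bus=[BusRd,Flush]  L7: P0=S P1=S  mem[L7]=89
8. P0: store L2 := 57  bus=[-]  L2: P0=M P1=I  mem[L2]=40
9. P0: store L6 := 55  bus=[BusRdX]  L6: P0=M P1=I  mem[L6]=90
10. P1: store L7 := 36  bus=[BusUpgr]  L7: P0=I P1=M  mem[L7]=89
11. P0: store L3 := 73  bus=[BusRdX]  L3: P0=M P1=I  mem[L3]=50
12. P0: load  L6  bus=[-]  L6: P0=M P1=I  mem[L6]=90
13. P0: load  L7  bus=[BusRd,Flush]  L7: P0=S P1=S  mem[L7]=36
14. P1: load  L6  bus=[BusRd,Flush]  L6: P0=S P1=S  mem[L6]=55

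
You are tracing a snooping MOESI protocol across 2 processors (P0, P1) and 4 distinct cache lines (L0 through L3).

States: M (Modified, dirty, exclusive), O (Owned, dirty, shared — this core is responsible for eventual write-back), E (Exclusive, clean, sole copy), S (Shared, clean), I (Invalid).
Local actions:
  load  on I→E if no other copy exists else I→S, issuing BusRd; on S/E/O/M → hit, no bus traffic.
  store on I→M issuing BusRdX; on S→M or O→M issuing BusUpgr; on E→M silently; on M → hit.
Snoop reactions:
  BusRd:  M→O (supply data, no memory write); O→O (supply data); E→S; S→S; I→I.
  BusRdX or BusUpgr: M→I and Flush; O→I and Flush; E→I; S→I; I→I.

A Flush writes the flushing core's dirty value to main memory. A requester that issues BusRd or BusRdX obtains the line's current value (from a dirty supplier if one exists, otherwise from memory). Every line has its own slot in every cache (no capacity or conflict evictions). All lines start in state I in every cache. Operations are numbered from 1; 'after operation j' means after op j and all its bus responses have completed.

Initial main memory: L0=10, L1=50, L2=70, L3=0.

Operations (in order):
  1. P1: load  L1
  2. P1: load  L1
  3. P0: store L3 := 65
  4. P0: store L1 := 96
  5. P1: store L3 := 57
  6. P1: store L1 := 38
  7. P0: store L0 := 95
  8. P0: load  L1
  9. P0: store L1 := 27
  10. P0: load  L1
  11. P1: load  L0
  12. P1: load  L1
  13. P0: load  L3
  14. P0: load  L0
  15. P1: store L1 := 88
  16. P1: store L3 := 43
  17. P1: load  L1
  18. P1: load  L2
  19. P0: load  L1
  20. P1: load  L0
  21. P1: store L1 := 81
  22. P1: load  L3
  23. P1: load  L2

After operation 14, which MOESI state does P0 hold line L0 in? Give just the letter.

[1] P1: load  L1 | P0:I, P1:E(50) | bus: BusRd
[2] P1: load  L1 | P0:I, P1:E(50) | bus: none
[3] P0: store L3 := 65 | P0:M(65), P1:I | bus: BusRdX
[4] P0: store L1 := 96 | P0:M(96), P1:I | bus: BusRdX
[5] P1: store L3 := 57 | P0:I, P1:M(57) | bus: BusRdX,Flush
[6] P1: store L1 := 38 | P0:I, P1:M(38) | bus: BusRdX,Flush
[7] P0: store L0 := 95 | P0:M(95), P1:I | bus: BusRdX
[8] P0: load  L1 | P0:S(38), P1:O(38) | bus: BusRd
[9] P0: store L1 := 27 | P0:M(27), P1:I | bus: BusUpgr,Flush
[10] P0: load  L1 | P0:M(27), P1:I | bus: none
[11] P1: load  L0 | P0:O(95), P1:S(95) | bus: BusRd
[12] P1: load  L1 | P0:O(27), P1:S(27) | bus: BusRd
[13] P0: load  L3 | P0:S(57), P1:O(57) | bus: BusRd
[14] P0: load  L0 | P0:O(95), P1:S(95) | bus: none
[15] P1: store L1 := 88 | P0:I, P1:M(88) | bus: BusUpgr,Flush
[16] P1: store L3 := 43 | P0:I, P1:M(43) | bus: BusUpgr
[17] P1: load  L1 | P0:I, P1:M(88) | bus: none
[18] P1: load  L2 | P0:I, P1:E(70) | bus: BusRd
[19] P0: load  L1 | P0:S(88), P1:O(88) | bus: BusRd
[20] P1: load  L0 | P0:O(95), P1:S(95) | bus: none
[21] P1: store L1 := 81 | P0:I, P1:M(81) | bus: BusUpgr
[22] P1: load  L3 | P0:I, P1:M(43) | bus: none
[23] P1: load  L2 | P0:I, P1:E(70) | bus: none

state = O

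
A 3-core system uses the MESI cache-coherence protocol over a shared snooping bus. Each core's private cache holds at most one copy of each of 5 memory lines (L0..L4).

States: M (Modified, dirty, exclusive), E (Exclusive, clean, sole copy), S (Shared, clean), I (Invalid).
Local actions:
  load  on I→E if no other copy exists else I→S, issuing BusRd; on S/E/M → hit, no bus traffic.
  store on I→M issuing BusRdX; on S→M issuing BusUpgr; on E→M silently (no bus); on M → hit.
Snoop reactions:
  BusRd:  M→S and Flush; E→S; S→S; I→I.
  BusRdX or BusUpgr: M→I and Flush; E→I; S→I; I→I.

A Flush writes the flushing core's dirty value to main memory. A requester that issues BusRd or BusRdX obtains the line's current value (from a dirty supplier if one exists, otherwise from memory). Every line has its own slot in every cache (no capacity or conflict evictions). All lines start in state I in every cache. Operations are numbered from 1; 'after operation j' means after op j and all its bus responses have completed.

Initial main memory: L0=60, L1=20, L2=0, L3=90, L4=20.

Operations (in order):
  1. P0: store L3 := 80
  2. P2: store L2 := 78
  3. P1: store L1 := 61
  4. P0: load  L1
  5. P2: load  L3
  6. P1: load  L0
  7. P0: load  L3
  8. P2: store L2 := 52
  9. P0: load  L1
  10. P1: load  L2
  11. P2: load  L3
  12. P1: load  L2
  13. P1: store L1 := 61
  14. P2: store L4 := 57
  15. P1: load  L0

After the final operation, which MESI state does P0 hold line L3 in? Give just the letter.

state = S

1. P0: store L3 := 80  bus=[BusRdX]  L3: P0=M P1=I P2=I  mem[L3]=90
2. P2: store L2 := 78  bus=[BusRdX]  L2: P0=I P1=I P2=M  mem[L2]=0
3. P1: store L1 := 61  bus=[BusRdX]  L1: P0=I P1=M P2=I  mem[L1]=20
4. P0: load  L1  bus=[BusRd,Flush]  L1: P0=S P1=S P2=I  mem[L1]=61
5. P2: load  L3  bus=[BusRd,Flush]  L3: P0=S P1=I P2=S  mem[L3]=80
6. P1: load  L0  bus=[BusRd]  L0: P0=I P1=E P2=I  mem[L0]=60
7. P0: load  L3  bus=[-]  L3: P0=S P1=I P2=S  mem[L3]=80
8. P2: store L2 := 52  bus=[-]  L2: P0=I P1=I P2=M  mem[L2]=0
9. P0: load  L1  bus=[-]  L1: P0=S P1=S P2=I  mem[L1]=61
10. P1: load  L2  bus=[BusRd,Flush]  L2: P0=I P1=S P2=S  mem[L2]=52
11. P2: load  L3  bus=[-]  L3: P0=S P1=I P2=S  mem[L3]=80
12. P1: load  L2  bus=[-]  L2: P0=I P1=S P2=S  mem[L2]=52
13. P1: store L1 := 61  bus=[BusUpgr]  L1: P0=I P1=M P2=I  mem[L1]=61
14. P2: store L4 := 57  bus=[BusRdX]  L4: P0=I P1=I P2=M  mem[L4]=20
15. P1: load  L0  bus=[-]  L0: P0=I P1=E P2=I  mem[L0]=60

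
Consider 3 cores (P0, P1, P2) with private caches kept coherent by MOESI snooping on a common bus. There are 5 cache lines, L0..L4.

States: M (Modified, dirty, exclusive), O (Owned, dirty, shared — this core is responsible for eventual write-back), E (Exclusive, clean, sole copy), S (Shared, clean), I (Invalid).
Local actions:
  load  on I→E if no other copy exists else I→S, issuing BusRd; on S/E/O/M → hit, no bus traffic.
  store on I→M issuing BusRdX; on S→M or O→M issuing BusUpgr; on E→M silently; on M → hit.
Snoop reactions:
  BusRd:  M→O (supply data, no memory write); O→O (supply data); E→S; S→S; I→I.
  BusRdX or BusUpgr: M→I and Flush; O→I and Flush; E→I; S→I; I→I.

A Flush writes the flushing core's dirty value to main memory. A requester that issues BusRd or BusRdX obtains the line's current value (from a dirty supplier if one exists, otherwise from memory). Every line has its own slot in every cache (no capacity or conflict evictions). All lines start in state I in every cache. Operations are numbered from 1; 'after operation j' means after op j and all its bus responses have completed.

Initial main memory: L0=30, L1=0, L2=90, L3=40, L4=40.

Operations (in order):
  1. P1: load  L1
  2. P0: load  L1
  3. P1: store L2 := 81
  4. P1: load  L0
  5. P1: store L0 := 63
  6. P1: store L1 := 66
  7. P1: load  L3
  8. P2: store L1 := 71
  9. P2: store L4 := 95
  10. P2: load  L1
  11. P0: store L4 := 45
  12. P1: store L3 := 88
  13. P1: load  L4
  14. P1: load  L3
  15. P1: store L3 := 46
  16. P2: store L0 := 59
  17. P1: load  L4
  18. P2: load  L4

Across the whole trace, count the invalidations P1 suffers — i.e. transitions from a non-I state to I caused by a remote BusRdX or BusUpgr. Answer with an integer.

invalidations = 2

  op1 P1: load  L1 → I/E/I on L1; bus BusRd; mem=0
  op2 P0: load  L1 → S/S/I on L1; bus BusRd; mem=0
  op3 P1: store L2 := 81 → I/M/I on L2; bus BusRdX; mem=90
  op4 P1: load  L0 → I/E/I on L0; bus BusRd; mem=30
  op5 P1: store L0 := 63 → I/M/I on L0; bus (none); mem=30
  op6 P1: store L1 := 66 → I/M/I on L1; bus BusUpgr; mem=0
  op7 P1: load  L3 → I/E/I on L3; bus BusRd; mem=40
  op8 P2: store L1 := 71 → I/I/M on L1; bus BusRdX Flush; mem=66
  op9 P2: store L4 := 95 → I/I/M on L4; bus BusRdX; mem=40
  op10 P2: load  L1 → I/I/M on L1; bus (none); mem=66
  op11 P0: store L4 := 45 → M/I/I on L4; bus BusRdX Flush; mem=95
  op12 P1: store L3 := 88 → I/M/I on L3; bus (none); mem=40
  op13 P1: load  L4 → O/S/I on L4; bus BusRd; mem=95
  op14 P1: load  L3 → I/M/I on L3; bus (none); mem=40
  op15 P1: store L3 := 46 → I/M/I on L3; bus (none); mem=40
  op16 P2: store L0 := 59 → I/I/M on L0; bus BusRdX Flush; mem=63
  op17 P1: load  L4 → O/S/I on L4; bus (none); mem=95
  op18 P2: load  L4 → O/S/S on L4; bus BusRd; mem=95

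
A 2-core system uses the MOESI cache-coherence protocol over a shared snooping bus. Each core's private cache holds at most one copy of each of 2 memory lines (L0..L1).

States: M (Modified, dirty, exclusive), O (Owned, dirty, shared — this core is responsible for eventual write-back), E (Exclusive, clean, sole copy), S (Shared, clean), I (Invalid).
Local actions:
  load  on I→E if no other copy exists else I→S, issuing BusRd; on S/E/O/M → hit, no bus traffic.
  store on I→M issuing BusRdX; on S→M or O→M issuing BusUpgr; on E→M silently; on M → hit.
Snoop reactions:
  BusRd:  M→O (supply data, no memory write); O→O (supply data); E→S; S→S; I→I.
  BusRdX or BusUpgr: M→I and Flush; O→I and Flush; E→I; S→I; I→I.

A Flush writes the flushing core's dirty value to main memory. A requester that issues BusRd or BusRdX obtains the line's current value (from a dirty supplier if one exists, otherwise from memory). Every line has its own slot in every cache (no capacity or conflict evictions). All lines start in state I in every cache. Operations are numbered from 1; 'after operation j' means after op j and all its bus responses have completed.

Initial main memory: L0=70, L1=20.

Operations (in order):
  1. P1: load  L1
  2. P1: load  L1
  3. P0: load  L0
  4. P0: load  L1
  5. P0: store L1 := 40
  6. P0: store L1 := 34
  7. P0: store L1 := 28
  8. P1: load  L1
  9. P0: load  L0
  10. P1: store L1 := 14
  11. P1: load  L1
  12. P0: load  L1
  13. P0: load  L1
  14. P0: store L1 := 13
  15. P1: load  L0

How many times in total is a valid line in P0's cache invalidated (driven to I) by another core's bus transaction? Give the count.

invalidations = 1

  op1 P1: load  L1 → I/E on L1; bus BusRd; mem=20
  op2 P1: load  L1 → I/E on L1; bus (none); mem=20
  op3 P0: load  L0 → E/I on L0; bus BusRd; mem=70
  op4 P0: load  L1 → S/S on L1; bus BusRd; mem=20
  op5 P0: store L1 := 40 → M/I on L1; bus BusUpgr; mem=20
  op6 P0: store L1 := 34 → M/I on L1; bus (none); mem=20
  op7 P0: store L1 := 28 → M/I on L1; bus (none); mem=20
  op8 P1: load  L1 → O/S on L1; bus BusRd; mem=20
  op9 P0: load  L0 → E/I on L0; bus (none); mem=70
  op10 P1: store L1 := 14 → I/M on L1; bus BusUpgr Flush; mem=28
  op11 P1: load  L1 → I/M on L1; bus (none); mem=28
  op12 P0: load  L1 → S/O on L1; bus BusRd; mem=28
  op13 P0: load  L1 → S/O on L1; bus (none); mem=28
  op14 P0: store L1 := 13 → M/I on L1; bus BusUpgr Flush; mem=14
  op15 P1: load  L0 → S/S on L0; bus BusRd; mem=70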